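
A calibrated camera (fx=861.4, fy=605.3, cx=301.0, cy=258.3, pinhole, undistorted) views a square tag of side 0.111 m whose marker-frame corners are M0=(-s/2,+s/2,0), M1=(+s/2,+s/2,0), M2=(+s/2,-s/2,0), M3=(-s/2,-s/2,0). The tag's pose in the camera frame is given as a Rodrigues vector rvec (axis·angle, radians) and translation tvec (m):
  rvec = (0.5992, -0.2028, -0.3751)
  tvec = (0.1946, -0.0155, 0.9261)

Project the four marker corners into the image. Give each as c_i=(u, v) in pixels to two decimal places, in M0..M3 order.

c0=(445.17, 289.36) c1=(534.56, 261.15) c2=(521.14, 204.41) c3=(425.11, 234.12)

Intrinsics K: fx=861.4, fy=605.3, cx=301.0, cy=258.3
Marker side s = 0.111 m; corners in marker frame (Z=0):
  M0 = (-0.0555, +0.0555, 0)
  M1 = (+0.0555, +0.0555, 0)
  M2 = (+0.0555, -0.0555, 0)
  M3 = (-0.0555, -0.0555, 0)
rvec = (0.5992, -0.2028, -0.3751), |rvec| = θ = 0.73544 rad = 42.137°
Rodrigues: sinθ=0.67091, 1−cosθ=0.25846; R = I + sinθ·[k]× + (1−cosθ)·[k]×²:
    [+0.91311 +0.28412 -0.29241]
    [-0.40026 +0.76119 -0.51028]
    [+0.07760 +0.58298 +0.80877]
t = (0.1946, -0.0155, 0.9261) m
M0: Pc = R·M0+t = (+0.15969, +0.04896, +0.95415); u = 861.4·(+0.15969)/0.95415 + 301.0 = 445.1682, v = 605.3·(+0.04896)/0.95415 + 258.3 = 289.3599
M1: Pc = R·M1+t = (+0.26105, +0.00453, +0.96276); u = 861.4·(+0.26105)/0.96276 + 301.0 = 534.5626, v = 605.3·(+0.00453)/0.96276 + 258.3 = 261.1492
M2: Pc = R·M2+t = (+0.22951, -0.07996, +0.89805); u = 861.4·(+0.22951)/0.89805 + 301.0 = 521.1422, v = 605.3·(-0.07996)/0.89805 + 258.3 = 204.4055
M3: Pc = R·M3+t = (+0.12815, -0.03553, +0.88944); u = 861.4·(+0.12815)/0.88944 + 301.0 = 425.1139, v = 605.3·(-0.03553)/0.88944 + 258.3 = 234.1192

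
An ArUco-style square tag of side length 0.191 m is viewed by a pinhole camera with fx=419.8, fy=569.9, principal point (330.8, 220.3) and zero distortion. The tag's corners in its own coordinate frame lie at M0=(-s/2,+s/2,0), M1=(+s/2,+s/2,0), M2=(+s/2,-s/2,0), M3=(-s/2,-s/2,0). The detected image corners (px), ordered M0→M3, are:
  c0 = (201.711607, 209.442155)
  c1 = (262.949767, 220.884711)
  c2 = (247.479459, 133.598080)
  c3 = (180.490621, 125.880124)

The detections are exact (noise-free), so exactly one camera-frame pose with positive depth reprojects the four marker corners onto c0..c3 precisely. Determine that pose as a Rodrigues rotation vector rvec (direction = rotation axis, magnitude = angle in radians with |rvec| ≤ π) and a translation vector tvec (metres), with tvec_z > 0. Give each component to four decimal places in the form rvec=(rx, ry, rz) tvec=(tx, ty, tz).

rvec=(0.6521, 0.3490, 0.0149) tvec=(-0.2779, -0.0866, 1.0798)

Intrinsics K: fx=419.8, fy=569.9, cx=330.8, cy=220.3
Marker side s = 0.191 m; corners in marker frame (Z=0):
  M0 = (-0.0955, +0.0955, 0)
  M1 = (+0.0955, +0.0955, 0)
  M2 = (+0.0955, -0.0955, 0)
  M3 = (-0.0955, -0.0955, 0)
Detected image corners:
  c0 = (201.711607, 209.442155) px
  c1 = (262.949767, 220.884711) px
  c2 = (247.479459, 133.598080) px
  c3 = (180.490621, 125.880124) px
Planar DLT: solve 8×8 A·h = b for H (H[2,2]=1):
  H  [+270.10462 +219.79923 +222.75340]
  H  [+0.61747 +542.28522 +174.57281]
  H  [-0.29026 +0.55266 +1.00000]
B = K⁻¹H; ‖b₁‖=0.926123, ‖b₂‖=0.926123; λ = 2/(‖b₁‖+‖b₂‖) = 1.079770, sign → tz>0 ⇒ λ=+1.079770
r₁ = λ·B[:,0] = (+0.94171,+0.12232,-0.31341); r₂ = λ·B[:,1] = (+0.09511,+0.79677,+0.59675)
r₃ = r₁×r₂ = (+0.32271,-0.59177,+0.73869); SVD([r₁ r₂ r₃]) → R = UVᵀ:
  R  [+0.94171 +0.09511 +0.32271]
  R  [+0.12232 +0.79677 -0.59177]
  R  [-0.31341 +0.59675 +0.73869]
t = (-0.27791, -0.08664, +1.07977) m
tr R = 2.477164; θ = arccos((tr R − 1)/2) = 0.739832 rad = 42.389°
axis k = ((R−Rᵀ)₃₂, (R−Rᵀ)₁₃, (R−Rᵀ)₂₁) / (2 sinθ) = (+0.881480, +0.471790, +0.020182)
rvec = θ·k = (+0.652147, +0.349045, +0.014931)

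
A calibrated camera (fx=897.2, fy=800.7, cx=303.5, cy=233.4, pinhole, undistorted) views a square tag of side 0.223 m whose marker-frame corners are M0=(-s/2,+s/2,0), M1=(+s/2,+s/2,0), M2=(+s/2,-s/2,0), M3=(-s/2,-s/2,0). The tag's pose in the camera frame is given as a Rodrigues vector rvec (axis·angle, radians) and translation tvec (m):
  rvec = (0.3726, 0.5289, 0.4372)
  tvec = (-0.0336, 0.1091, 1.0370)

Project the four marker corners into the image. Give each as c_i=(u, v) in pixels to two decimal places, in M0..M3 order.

c0=(181.63, 338.68) c1=(320.25, 431.24) c2=(385.78, 292.40) c3=(228.15, 202.90)

Intrinsics K: fx=897.2, fy=800.7, cx=303.5, cy=233.4
Marker side s = 0.223 m; corners in marker frame (Z=0):
  M0 = (-0.1115, +0.1115, 0)
  M1 = (+0.1115, +0.1115, 0)
  M2 = (+0.1115, -0.1115, 0)
  M3 = (-0.1115, -0.1115, 0)
rvec = (0.3726, 0.5289, 0.4372), |rvec| = θ = 0.78084 rad = 44.739°
Rodrigues: sinθ=0.70388, 1−cosθ=0.28968; R = I + sinθ·[k]× + (1−cosθ)·[k]×²:
    [+0.77628 -0.30048 +0.55416]
    [+0.48774 +0.84323 -0.22601]
    [-0.39937 +0.44574 +0.80114]
t = (-0.0336, 0.1091, 1.0370) m
M0: Pc = R·M0+t = (-0.15366, +0.14874, +1.13123); u = 897.2·(-0.15366)/1.13123 + 303.5 = 181.6302, v = 800.7·(+0.14874)/1.13123 + 233.4 = 338.6783
M1: Pc = R·M1+t = (+0.01945, +0.25750, +1.04217); u = 897.2·(+0.01945)/1.04217 + 303.5 = 320.2462, v = 800.7·(+0.25750)/1.04217 + 233.4 = 431.2394
M2: Pc = R·M2+t = (+0.08646, +0.06946, +0.94277); u = 897.2·(+0.08646)/0.94277 + 303.5 = 385.7798, v = 800.7·(+0.06946)/0.94277 + 233.4 = 292.3951
M3: Pc = R·M3+t = (-0.08665, -0.03930, +1.03183); u = 897.2·(-0.08665)/1.03183 + 303.5 = 228.1541, v = 800.7·(-0.03930)/1.03183 + 233.4 = 202.9014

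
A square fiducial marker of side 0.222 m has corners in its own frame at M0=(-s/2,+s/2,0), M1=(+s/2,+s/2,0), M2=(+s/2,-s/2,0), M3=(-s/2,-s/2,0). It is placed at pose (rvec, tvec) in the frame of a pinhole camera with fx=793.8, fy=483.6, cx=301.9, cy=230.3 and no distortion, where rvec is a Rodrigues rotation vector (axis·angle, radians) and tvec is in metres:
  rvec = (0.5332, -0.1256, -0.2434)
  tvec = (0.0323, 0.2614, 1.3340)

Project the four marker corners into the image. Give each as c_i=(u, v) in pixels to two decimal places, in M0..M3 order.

Intrinsics K: fx=793.8, fy=483.6, cx=301.9, cy=230.3
Marker side s = 0.222 m; corners in marker frame (Z=0):
  M0 = (-0.1110, +0.1110, 0)
  M1 = (+0.1110, +0.1110, 0)
  M2 = (+0.1110, -0.1110, 0)
  M3 = (-0.1110, -0.1110, 0)
rvec = (0.5332, -0.1256, -0.2434), |rvec| = θ = 0.59943 rad = 34.345°
Rodrigues: sinθ=0.56418, 1−cosθ=0.17434; R = I + sinθ·[k]× + (1−cosθ)·[k]×²:
    [+0.96360 +0.19659 -0.18118]
    [-0.26158 +0.83331 -0.48700]
    [+0.05524 +0.51667 +0.85440]
t = (0.0323, 0.2614, 1.3340) m
M0: Pc = R·M0+t = (-0.05284, +0.38293, +1.38522); u = 793.8·(-0.05284)/1.38522 + 301.9 = 271.6210, v = 483.6·(+0.38293)/1.38522 + 230.3 = 363.9873
M1: Pc = R·M1+t = (+0.16108, +0.32486, +1.39748); u = 793.8·(+0.16108)/1.39748 + 301.9 = 393.3975, v = 483.6·(+0.32486)/1.39748 + 230.3 = 342.7189
M2: Pc = R·M2+t = (+0.11744, +0.13987, +1.28278); u = 793.8·(+0.11744)/1.28278 + 301.9 = 374.5722, v = 483.6·(+0.13987)/1.28278 + 230.3 = 283.0291
M3: Pc = R·M3+t = (-0.09648, +0.19794, +1.27052); u = 793.8·(-0.09648)/1.27052 + 301.9 = 241.6201, v = 483.6·(+0.19794)/1.27052 + 230.3 = 305.6415

c0=(271.62, 363.99) c1=(393.40, 342.72) c2=(374.57, 283.03) c3=(241.62, 305.64)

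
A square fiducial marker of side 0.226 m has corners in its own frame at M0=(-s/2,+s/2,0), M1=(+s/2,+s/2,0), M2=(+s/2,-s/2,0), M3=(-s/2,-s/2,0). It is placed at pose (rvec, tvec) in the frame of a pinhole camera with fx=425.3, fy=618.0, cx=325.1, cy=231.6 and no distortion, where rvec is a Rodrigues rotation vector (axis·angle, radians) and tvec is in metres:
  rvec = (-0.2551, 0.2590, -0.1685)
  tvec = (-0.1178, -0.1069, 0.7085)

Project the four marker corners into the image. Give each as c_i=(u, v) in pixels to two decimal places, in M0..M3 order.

Intrinsics K: fx=425.3, fy=618.0, cx=325.1, cy=231.6
Marker side s = 0.226 m; corners in marker frame (Z=0):
  M0 = (-0.1130, +0.1130, 0)
  M1 = (+0.1130, +0.1130, 0)
  M2 = (+0.1130, -0.1130, 0)
  M3 = (-0.1130, -0.1130, 0)
rvec = (-0.2551, 0.2590, -0.1685), |rvec| = θ = 0.40069 rad = 22.958°
Rodrigues: sinθ=0.39005, 1−cosθ=0.07921; R = I + sinθ·[k]× + (1−cosθ)·[k]×²:
    [+0.95290 +0.13143 +0.27333]
    [-0.19662 +0.95389 +0.22680]
    [-0.23092 -0.26986 +0.93480]
t = (-0.1178, -0.1069, 0.7085) m
M0: Pc = R·M0+t = (-0.21063, +0.02311, +0.70410); u = 425.3·(-0.21063)/0.70410 + 325.1 = 197.8749, v = 618.0·(+0.02311)/0.70410 + 231.6 = 251.8820
M1: Pc = R·M1+t = (+0.00473, -0.02133, +0.65191); u = 425.3·(+0.00473)/0.65191 + 325.1 = 328.1853, v = 618.0·(-0.02133)/0.65191 + 231.6 = 211.3804
M2: Pc = R·M2+t = (-0.02497, -0.23691, +0.71290); u = 425.3·(-0.02497)/0.71290 + 325.1 = 310.2010, v = 618.0·(-0.23691)/0.71290 + 231.6 = 26.2291
M3: Pc = R·M3+t = (-0.24033, -0.19247, +0.76509); u = 425.3·(-0.24033)/0.76509 + 325.1 = 191.5048, v = 618.0·(-0.19247)/0.76509 + 231.6 = 76.1316

c0=(197.87, 251.88) c1=(328.19, 211.38) c2=(310.20, 26.23) c3=(191.50, 76.13)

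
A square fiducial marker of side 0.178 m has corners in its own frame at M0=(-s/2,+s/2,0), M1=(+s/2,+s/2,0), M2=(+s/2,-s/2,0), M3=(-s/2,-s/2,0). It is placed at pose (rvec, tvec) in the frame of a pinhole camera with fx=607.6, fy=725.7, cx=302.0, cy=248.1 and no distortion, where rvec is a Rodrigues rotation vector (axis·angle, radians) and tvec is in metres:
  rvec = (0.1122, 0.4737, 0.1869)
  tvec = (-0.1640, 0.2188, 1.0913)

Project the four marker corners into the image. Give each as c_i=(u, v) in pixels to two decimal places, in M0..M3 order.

Intrinsics K: fx=607.6, fy=725.7, cx=302.0, cy=248.1
Marker side s = 0.178 m; corners in marker frame (Z=0):
  M0 = (-0.0890, +0.0890, 0)
  M1 = (+0.0890, +0.0890, 0)
  M2 = (+0.0890, -0.0890, 0)
  M3 = (-0.0890, -0.0890, 0)
rvec = (0.1122, 0.4737, 0.1869), |rvec| = θ = 0.52145 rad = 29.877°
Rodrigues: sinθ=0.49814, 1−cosθ=0.13290; R = I + sinθ·[k]× + (1−cosθ)·[k]×²:
    [+0.87325 -0.15257 +0.46277]
    [+0.20452 +0.97677 -0.06391]
    [-0.44227 +0.15046 +0.88417]
t = (-0.1640, 0.2188, 1.0913) m
M0: Pc = R·M0+t = (-0.25530, +0.28753, +1.14405); u = 607.6·(-0.25530)/1.14405 + 302.0 = 166.4129, v = 725.7·(+0.28753)/1.14405 + 248.1 = 430.4873
M1: Pc = R·M1+t = (-0.09986, +0.32394, +1.06533); u = 607.6·(-0.09986)/1.06533 + 302.0 = 245.0463, v = 725.7·(+0.32394)/1.06533 + 248.1 = 468.7642
M2: Pc = R·M2+t = (-0.07270, +0.15007, +1.03855); u = 607.6·(-0.07270)/1.03855 + 302.0 = 259.4656, v = 725.7·(+0.15007)/1.03855 + 248.1 = 352.9634
M3: Pc = R·M3+t = (-0.22814, +0.11366, +1.11727); u = 607.6·(-0.22814)/1.11727 + 302.0 = 177.9314, v = 725.7·(+0.11366)/1.11727 + 248.1 = 321.9285

c0=(166.41, 430.49) c1=(245.05, 468.76) c2=(259.47, 352.96) c3=(177.93, 321.93)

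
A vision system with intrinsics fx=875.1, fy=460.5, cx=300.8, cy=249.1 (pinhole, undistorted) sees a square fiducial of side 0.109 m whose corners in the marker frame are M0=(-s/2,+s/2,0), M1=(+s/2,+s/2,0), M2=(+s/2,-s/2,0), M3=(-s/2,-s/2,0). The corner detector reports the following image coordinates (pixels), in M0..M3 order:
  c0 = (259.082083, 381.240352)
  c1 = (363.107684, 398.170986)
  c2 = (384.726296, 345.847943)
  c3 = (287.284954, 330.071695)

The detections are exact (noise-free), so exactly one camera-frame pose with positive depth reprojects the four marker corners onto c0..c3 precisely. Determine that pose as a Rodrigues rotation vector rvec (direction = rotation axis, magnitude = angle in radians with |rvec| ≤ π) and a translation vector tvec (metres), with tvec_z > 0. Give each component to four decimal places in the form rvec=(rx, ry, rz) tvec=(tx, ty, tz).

Intrinsics K: fx=875.1, fy=460.5, cx=300.8, cy=249.1
Marker side s = 0.109 m; corners in marker frame (Z=0):
  M0 = (-0.0545, +0.0545, 0)
  M1 = (+0.0545, +0.0545, 0)
  M2 = (+0.0545, -0.0545, 0)
  M3 = (-0.0545, -0.0545, 0)
Detected image corners:
  c0 = (259.082083, 381.240352) px
  c1 = (363.107684, 398.170986) px
  c2 = (384.726296, 345.847943) px
  c3 = (287.284954, 330.071695) px
Planar DLT: solve 8×8 A·h = b for H (H[2,2]=1):
  H  [+918.61981 -423.70749 +323.92109]
  H  [+144.74364 +255.28718 +362.97601]
  H  [-0.01406 -0.60314 +1.00000]
B = K⁻¹H; ‖b₁‖=1.102694, ‖b₂‖=1.102694; λ = 2/(‖b₁‖+‖b₂‖) = 0.906870, sign → tz>0 ⇒ λ=+0.906870
r₁ = λ·B[:,0] = (+0.95635,+0.29194,-0.01275); r₂ = λ·B[:,1] = (-0.25108,+0.79861,-0.54697)
r₃ = r₁×r₂ = (-0.14950,+0.52629,+0.83706); SVD([r₁ r₂ r₃]) → R = UVᵀ:
  R  [+0.95635 -0.25108 -0.14950]
  R  [+0.29194 +0.79861 +0.52629]
  R  [-0.01275 -0.54697 +0.83706]
t = (+0.02396, +0.22426, +0.90687) m
tr R = 2.592023; θ = arccos((tr R − 1)/2) = 0.650120 rad = 37.249°
axis k = ((R−Rᵀ)₃₂, (R−Rᵀ)₁₃, (R−Rᵀ)₂₁) / (2 sinθ) = (-0.886580, -0.112969, +0.448568)
rvec = θ·k = (-0.576383, -0.073443, +0.291623)

rvec=(-0.5764, -0.0734, 0.2916) tvec=(0.0240, 0.2243, 0.9069)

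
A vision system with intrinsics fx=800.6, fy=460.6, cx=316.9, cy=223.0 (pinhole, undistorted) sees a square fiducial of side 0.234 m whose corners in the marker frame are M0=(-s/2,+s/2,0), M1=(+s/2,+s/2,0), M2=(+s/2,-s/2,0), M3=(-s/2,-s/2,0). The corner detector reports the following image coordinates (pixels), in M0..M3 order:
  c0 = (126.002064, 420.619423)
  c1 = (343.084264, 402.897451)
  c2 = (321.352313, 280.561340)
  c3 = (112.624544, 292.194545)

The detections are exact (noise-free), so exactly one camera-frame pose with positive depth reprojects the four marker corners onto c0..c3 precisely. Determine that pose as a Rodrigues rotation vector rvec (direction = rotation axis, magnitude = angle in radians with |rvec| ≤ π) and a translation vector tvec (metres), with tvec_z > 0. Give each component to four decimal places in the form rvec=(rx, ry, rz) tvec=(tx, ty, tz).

Intrinsics K: fx=800.6, fy=460.6, cx=316.9, cy=223.0
Marker side s = 0.234 m; corners in marker frame (Z=0):
  M0 = (-0.1170, +0.1170, 0)
  M1 = (+0.1170, +0.1170, 0)
  M2 = (+0.1170, -0.1170, 0)
  M3 = (-0.1170, -0.1170, 0)
Detected image corners:
  c0 = (126.002064, 420.619423) px
  c1 = (343.084264, 402.897451) px
  c2 = (321.352313, 280.561340) px
  c3 = (112.624544, 292.194545) px
Planar DLT: solve 8×8 A·h = b for H (H[2,2]=1):
  H  [+951.48399 +34.08521 +227.89574]
  H  [+2.51688 +471.63805 +347.56585]
  H  [+0.18610 -0.18304 +1.00000]
B = K⁻¹H; ‖b₁‖=1.133390, ‖b₂‖=1.133390; λ = 2/(‖b₁‖+‖b₂‖) = 0.882308, sign → tz>0 ⇒ λ=+0.882308
r₁ = λ·B[:,0] = (+0.98360,-0.07468,+0.16420); r₂ = λ·B[:,1] = (+0.10149,+0.98164,-0.16150)
r₃ = r₁×r₂ = (-0.14913,+0.17551,+0.97312); SVD([r₁ r₂ r₃]) → R = UVᵀ:
  R  [+0.98360 +0.10149 -0.14913]
  R  [-0.07468 +0.98164 +0.17551]
  R  [+0.16420 -0.16150 +0.97312]
t = (-0.09809, +0.23861, +0.88231) m
tr R = 2.938354; θ = arccos((tr R − 1)/2) = 0.248928 rad = 14.263°
axis k = ((R−Rᵀ)₃₂, (R−Rᵀ)₁₃, (R−Rᵀ)₂₁) / (2 sinθ) = (-0.683960, -0.635902, -0.357530)
rvec = θ·k = (-0.170257, -0.158294, -0.088999)

rvec=(-0.1703, -0.1583, -0.0890) tvec=(-0.0981, 0.2386, 0.8823)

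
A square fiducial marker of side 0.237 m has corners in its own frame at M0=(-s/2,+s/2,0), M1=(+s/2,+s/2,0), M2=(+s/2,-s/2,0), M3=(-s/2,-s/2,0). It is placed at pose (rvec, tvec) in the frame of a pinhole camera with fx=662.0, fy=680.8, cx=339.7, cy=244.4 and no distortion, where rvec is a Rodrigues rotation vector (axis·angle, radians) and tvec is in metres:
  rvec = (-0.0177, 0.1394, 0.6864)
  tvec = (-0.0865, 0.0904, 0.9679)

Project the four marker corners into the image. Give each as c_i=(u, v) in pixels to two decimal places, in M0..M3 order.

c0=(170.67, 318.45) c1=(290.59, 427.36) c2=(394.90, 297.09) c3=(270.74, 191.62)

Intrinsics K: fx=662.0, fy=680.8, cx=339.7, cy=244.4
Marker side s = 0.237 m; corners in marker frame (Z=0):
  M0 = (-0.1185, +0.1185, 0)
  M1 = (+0.1185, +0.1185, 0)
  M2 = (+0.1185, -0.1185, 0)
  M3 = (-0.1185, -0.1185, 0)
rvec = (-0.0177, 0.1394, 0.6864), |rvec| = θ = 0.70064 rad = 40.143°
Rodrigues: sinθ=0.64470, 1−cosθ=0.23557; R = I + sinθ·[k]× + (1−cosθ)·[k]×²:
    [+0.76458 -0.63279 +0.12244]
    [+0.63042 +0.77376 +0.06220]
    [-0.13410 +0.02963 +0.99052]
t = (-0.0865, 0.0904, 0.9679) m
M0: Pc = R·M0+t = (-0.25209, +0.10739, +0.98730); u = 662.0·(-0.25209)/0.98730 + 339.7 = 170.6711, v = 680.8·(+0.10739)/0.98730 + 244.4 = 318.4483
M1: Pc = R·M1+t = (-0.07088, +0.25680, +0.95552); u = 662.0·(-0.07088)/0.95552 + 339.7 = 290.5915, v = 680.8·(+0.25680)/0.95552 + 244.4 = 427.3643
M2: Pc = R·M2+t = (+0.07909, +0.07341, +0.94850); u = 662.0·(+0.07909)/0.94850 + 339.7 = 394.8995, v = 680.8·(+0.07341)/0.94850 + 244.4 = 297.0945
M3: Pc = R·M3+t = (-0.10212, -0.07600, +0.98028); u = 662.0·(-0.10212)/0.98028 + 339.7 = 270.7382, v = 680.8·(-0.07600)/0.98028 + 244.4 = 191.6218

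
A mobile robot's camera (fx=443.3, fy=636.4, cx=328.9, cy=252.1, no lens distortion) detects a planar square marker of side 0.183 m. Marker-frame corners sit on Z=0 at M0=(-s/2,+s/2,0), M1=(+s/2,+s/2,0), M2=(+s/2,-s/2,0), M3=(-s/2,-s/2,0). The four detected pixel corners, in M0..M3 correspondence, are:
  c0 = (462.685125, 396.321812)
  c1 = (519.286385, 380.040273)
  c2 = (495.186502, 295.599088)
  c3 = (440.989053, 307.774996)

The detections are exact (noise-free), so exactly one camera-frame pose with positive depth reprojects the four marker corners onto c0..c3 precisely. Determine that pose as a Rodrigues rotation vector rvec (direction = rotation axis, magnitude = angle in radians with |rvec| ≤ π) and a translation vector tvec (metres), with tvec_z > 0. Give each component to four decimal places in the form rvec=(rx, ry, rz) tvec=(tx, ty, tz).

rvec=(-0.4522, -0.2348, -0.1768) tvec=(0.4330, 0.1828, 1.2727)

Intrinsics K: fx=443.3, fy=636.4, cx=328.9, cy=252.1
Marker side s = 0.183 m; corners in marker frame (Z=0):
  M0 = (-0.0915, +0.0915, 0)
  M1 = (+0.0915, +0.0915, 0)
  M2 = (+0.0915, -0.0915, 0)
  M3 = (-0.0915, -0.0915, 0)
Detected image corners:
  c0 = (462.685125, 396.321812) px
  c1 = (519.286385, 380.040273) px
  c2 = (495.186502, 295.599088) px
  c3 = (440.989053, 307.774996) px
Planar DLT: solve 8×8 A·h = b for H (H[2,2]=1):
  H  [+401.48639 -29.35116 +479.72202]
  H  [-6.24525 +361.22766 +343.52396]
  H  [+0.20635 -0.32240 +1.00000]
B = K⁻¹H; ‖b₁‖=0.785709, ‖b₂‖=0.785708; λ = 2/(‖b₁‖+‖b₂‖) = 1.272737, sign → tz>0 ⇒ λ=+1.272737
r₁ = λ·B[:,0] = (+0.95784,-0.11653,+0.26263); r₂ = λ·B[:,1] = (+0.22017,+0.88496,-0.41033)
r₃ = r₁×r₂ = (-0.18460,+0.45085,+0.87330); SVD([r₁ r₂ r₃]) → R = UVᵀ:
  R  [+0.95784 +0.22017 -0.18460]
  R  [-0.11653 +0.88496 +0.45085]
  R  [+0.26263 -0.41033 +0.87330]
t = (+0.43302, +0.18284, +1.27274) m
tr R = 2.716103; θ = arccos((tr R − 1)/2) = 0.539333 rad = 30.901°
axis k = ((R−Rᵀ)₃₂, (R−Rᵀ)₁₃, (R−Rᵀ)₂₁) / (2 sinθ) = (-0.838427, -0.435417, -0.327799)
rvec = θ·k = (-0.452191, -0.234834, -0.176793)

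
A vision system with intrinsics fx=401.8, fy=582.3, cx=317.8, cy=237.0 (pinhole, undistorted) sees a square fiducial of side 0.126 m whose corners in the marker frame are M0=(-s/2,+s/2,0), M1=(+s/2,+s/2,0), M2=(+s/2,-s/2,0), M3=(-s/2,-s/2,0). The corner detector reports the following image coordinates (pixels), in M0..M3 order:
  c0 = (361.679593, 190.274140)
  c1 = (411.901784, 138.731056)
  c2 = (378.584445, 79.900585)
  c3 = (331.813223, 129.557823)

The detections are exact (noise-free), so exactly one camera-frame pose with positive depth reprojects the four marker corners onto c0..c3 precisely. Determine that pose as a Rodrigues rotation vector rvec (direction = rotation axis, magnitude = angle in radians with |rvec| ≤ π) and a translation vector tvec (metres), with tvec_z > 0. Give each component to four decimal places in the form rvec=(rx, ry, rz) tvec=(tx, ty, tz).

Intrinsics K: fx=401.8, fy=582.3, cx=317.8, cy=237.0
Marker side s = 0.126 m; corners in marker frame (Z=0):
  M0 = (-0.0630, +0.0630, 0)
  M1 = (+0.0630, +0.0630, 0)
  M2 = (+0.0630, -0.0630, 0)
  M3 = (-0.0630, -0.0630, 0)
Detected image corners:
  c0 = (361.679593, 190.274140) px
  c1 = (411.901784, 138.731056) px
  c2 = (378.584445, 79.900585) px
  c3 = (331.813223, 129.557823) px
Planar DLT: solve 8×8 A·h = b for H (H[2,2]=1):
  H  [+330.04382 +76.54943 +370.30370]
  H  [-421.12316 +411.30588 +133.96647]
  H  [-0.14676 -0.46915 +1.00000]
B = K⁻¹H; ‖b₁‖=1.157853, ‖b₂‖=1.157853; λ = 2/(‖b₁‖+‖b₂‖) = 0.863668, sign → tz>0 ⇒ λ=+0.863668
r₁ = λ·B[:,0] = (+0.80968,-0.57302,-0.12675); r₂ = λ·B[:,1] = (+0.48503,+0.77496,-0.40519)
r₃ = r₁×r₂ = (+0.33041,+0.26660,+0.90540); SVD([r₁ r₂ r₃]) → R = UVᵀ:
  R  [+0.80968 +0.48503 +0.33041]
  R  [-0.57302 +0.77496 +0.26660]
  R  [-0.12675 -0.40519 +0.90540]
t = (+0.11286, -0.15282, +0.86367) m
tr R = 2.490047; θ = arccos((tr R − 1)/2) = 0.730226 rad = 41.839°
axis k = ((R−Rᵀ)₃₂, (R−Rᵀ)₁₃, (R−Rᵀ)₂₁) / (2 sinθ) = (-0.503562, +0.342678, -0.793094)
rvec = θ·k = (-0.367714, +0.250233, -0.579138)

rvec=(-0.3677, 0.2502, -0.5791) tvec=(0.1129, -0.1528, 0.8637)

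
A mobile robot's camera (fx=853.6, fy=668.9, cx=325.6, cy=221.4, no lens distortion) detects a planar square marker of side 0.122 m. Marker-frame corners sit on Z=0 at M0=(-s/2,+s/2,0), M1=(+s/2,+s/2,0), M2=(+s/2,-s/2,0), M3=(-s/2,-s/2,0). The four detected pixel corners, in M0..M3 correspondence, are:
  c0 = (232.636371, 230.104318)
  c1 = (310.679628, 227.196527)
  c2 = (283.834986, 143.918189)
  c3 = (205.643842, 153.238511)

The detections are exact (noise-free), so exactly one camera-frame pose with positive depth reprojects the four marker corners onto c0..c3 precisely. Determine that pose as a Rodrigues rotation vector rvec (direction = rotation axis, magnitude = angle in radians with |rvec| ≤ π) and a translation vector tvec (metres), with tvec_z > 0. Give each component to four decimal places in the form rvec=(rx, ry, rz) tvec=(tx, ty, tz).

rvec=(0.3048, 0.6599, -0.1516) tvec=(-0.0786, -0.0468, 0.9758)

Intrinsics K: fx=853.6, fy=668.9, cx=325.6, cy=221.4
Marker side s = 0.122 m; corners in marker frame (Z=0):
  M0 = (-0.0610, +0.0610, 0)
  M1 = (+0.0610, +0.0610, 0)
  M2 = (+0.0610, -0.0610, 0)
  M3 = (-0.0610, -0.0610, 0)
Detected image corners:
  c0 = (232.636371, 230.104318) px
  c1 = (310.679628, 227.196527) px
  c2 = (283.834986, 143.918189) px
  c3 = (205.643842, 153.238511) px
Planar DLT: solve 8×8 A·h = b for H (H[2,2]=1):
  H  [+475.45014 +281.47905 +256.87093]
  H  [-170.15785 +699.72766 +189.30863]
  H  [-0.63845 +0.23552 +1.00000]
B = K⁻¹H; ‖b₁‖=1.024846, ‖b₂‖=1.024846; λ = 2/(‖b₁‖+‖b₂‖) = 0.975756, sign → tz>0 ⇒ λ=+0.975756
r₁ = λ·B[:,0] = (+0.78112,-0.04202,-0.62297); r₂ = λ·B[:,1] = (+0.23410,+0.94466,+0.22981)
r₃ = r₁×r₂ = (+0.57884,-0.32535,+0.74773); SVD([r₁ r₂ r₃]) → R = UVᵀ:
  R  [+0.78112 +0.23410 +0.57884]
  R  [-0.04202 +0.94466 -0.32535]
  R  [-0.62297 +0.22981 +0.74773]
t = (-0.07856, -0.04681, +0.97576) m
tr R = 2.473506; θ = arccos((tr R − 1)/2) = 0.742541 rad = 42.544°
axis k = ((R−Rᵀ)₃₂, (R−Rᵀ)₁₃, (R−Rᵀ)₂₁) / (2 sinθ) = (+0.410522, +0.888696, -0.204183)
rvec = θ·k = (+0.304829, +0.659893, -0.151614)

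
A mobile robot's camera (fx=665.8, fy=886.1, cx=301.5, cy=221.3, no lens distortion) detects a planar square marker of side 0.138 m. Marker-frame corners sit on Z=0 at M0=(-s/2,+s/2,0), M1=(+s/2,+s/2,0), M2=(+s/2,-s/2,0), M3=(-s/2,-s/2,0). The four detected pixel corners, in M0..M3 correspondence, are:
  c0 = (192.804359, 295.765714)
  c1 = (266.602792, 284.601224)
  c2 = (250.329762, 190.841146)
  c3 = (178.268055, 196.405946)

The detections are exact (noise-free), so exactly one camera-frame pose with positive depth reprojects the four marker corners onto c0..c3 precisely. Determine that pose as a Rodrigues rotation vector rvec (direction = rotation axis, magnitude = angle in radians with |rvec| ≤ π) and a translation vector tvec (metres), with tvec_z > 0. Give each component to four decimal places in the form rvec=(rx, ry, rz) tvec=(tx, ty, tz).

Intrinsics K: fx=665.8, fy=886.1, cx=301.5, cy=221.3
Marker side s = 0.138 m; corners in marker frame (Z=0):
  M0 = (-0.0690, +0.0690, 0)
  M1 = (+0.0690, +0.0690, 0)
  M2 = (+0.0690, -0.0690, 0)
  M3 = (-0.0690, -0.0690, 0)
Detected image corners:
  c0 = (192.804359, 295.765714) px
  c1 = (266.602792, 284.601224) px
  c2 = (250.329762, 190.841146) px
  c3 = (178.268055, 196.405946) px
Planar DLT: solve 8×8 A·h = b for H (H[2,2]=1):
  H  [+616.72383 +54.82870 +222.86626]
  H  [+36.02348 +637.07277 +240.93374]
  H  [+0.39800 -0.25663 +1.00000]
B = K⁻¹H; ‖b₁‖=0.847621, ‖b₂‖=0.847621; λ = 2/(‖b₁‖+‖b₂‖) = 1.179773, sign → tz>0 ⇒ λ=+1.179773
r₁ = λ·B[:,0] = (+0.88018,-0.06931,+0.46955); r₂ = λ·B[:,1] = (+0.23426,+0.92383,-0.30276)
r₃ = r₁×r₂ = (-0.41280,+0.37648,+0.82937); SVD([r₁ r₂ r₃]) → R = UVᵀ:
  R  [+0.88018 +0.23426 -0.41280]
  R  [-0.06931 +0.92383 +0.37648]
  R  [+0.46955 -0.30276 +0.82937]
t = (-0.13934, +0.02614, +1.17977) m
tr R = 2.633380; θ = arccos((tr R − 1)/2) = 0.615145 rad = 35.245°
axis k = ((R−Rᵀ)₃₂, (R−Rᵀ)₁₃, (R−Rᵀ)₂₁) / (2 sinθ) = (-0.588526, -0.764499, -0.263019)
rvec = θ·k = (-0.362028, -0.470277, -0.161795)

rvec=(-0.3620, -0.4703, -0.1618) tvec=(-0.1393, 0.0261, 1.1798)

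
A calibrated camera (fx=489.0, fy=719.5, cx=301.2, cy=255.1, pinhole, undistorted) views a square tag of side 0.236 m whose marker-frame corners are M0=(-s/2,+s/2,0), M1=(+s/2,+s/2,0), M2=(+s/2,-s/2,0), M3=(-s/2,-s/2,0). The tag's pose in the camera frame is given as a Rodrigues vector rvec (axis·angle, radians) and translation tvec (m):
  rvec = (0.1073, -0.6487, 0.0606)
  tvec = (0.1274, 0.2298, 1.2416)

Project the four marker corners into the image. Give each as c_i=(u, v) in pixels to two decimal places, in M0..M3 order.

Intrinsics K: fx=489.0, fy=719.5, cx=301.2, cy=255.1
Marker side s = 0.236 m; corners in marker frame (Z=0):
  M0 = (-0.1180, +0.1180, 0)
  M1 = (+0.1180, +0.1180, 0)
  M2 = (+0.1180, -0.1180, 0)
  M3 = (-0.1180, -0.1180, 0)
rvec = (0.1073, -0.6487, 0.0606), |rvec| = θ = 0.66030 rad = 37.832°
Rodrigues: sinθ=0.61335, 1−cosθ=0.21019; R = I + sinθ·[k]× + (1−cosθ)·[k]×²:
    [+0.79536 -0.08985 -0.59944]
    [+0.02273 +0.99268 -0.11862]
    [+0.60571 +0.08072 +0.79158]
t = (0.1274, 0.2298, 1.2416) m
M0: Pc = R·M0+t = (+0.02295, +0.34425, +1.17965); u = 489.0·(+0.02295)/1.17965 + 301.2 = 310.7117, v = 719.5·(+0.34425)/1.17965 + 255.1 = 465.0692
M1: Pc = R·M1+t = (+0.21065, +0.34962, +1.32260); u = 489.0·(+0.21065)/1.32260 + 301.2 = 379.0830, v = 719.5·(+0.34962)/1.32260 + 255.1 = 445.2943
M2: Pc = R·M2+t = (+0.23185, +0.11535, +1.30355); u = 489.0·(+0.23185)/1.30355 + 301.2 = 388.1754, v = 719.5·(+0.11535)/1.30355 + 255.1 = 318.7661
M3: Pc = R·M3+t = (+0.04415, +0.10998, +1.16060); u = 489.0·(+0.04415)/1.16060 + 301.2 = 319.8018, v = 719.5·(+0.10998)/1.16060 + 255.1 = 323.2814

c0=(310.71, 465.07) c1=(379.08, 445.29) c2=(388.18, 318.77) c3=(319.80, 323.28)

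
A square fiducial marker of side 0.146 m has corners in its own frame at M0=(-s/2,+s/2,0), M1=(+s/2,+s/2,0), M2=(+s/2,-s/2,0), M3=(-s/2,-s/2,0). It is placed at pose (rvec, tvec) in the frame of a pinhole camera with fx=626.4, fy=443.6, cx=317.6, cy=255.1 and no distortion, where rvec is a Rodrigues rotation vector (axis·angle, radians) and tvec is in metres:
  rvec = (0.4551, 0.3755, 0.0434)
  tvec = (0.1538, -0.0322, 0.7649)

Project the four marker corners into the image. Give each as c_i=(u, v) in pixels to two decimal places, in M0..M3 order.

Intrinsics K: fx=626.4, fy=443.6, cx=317.6, cy=255.1
Marker side s = 0.146 m; corners in marker frame (Z=0):
  M0 = (-0.0730, +0.0730, 0)
  M1 = (+0.0730, +0.0730, 0)
  M2 = (+0.0730, -0.0730, 0)
  M3 = (-0.0730, -0.0730, 0)
rvec = (0.4551, 0.3755, 0.0434), |rvec| = θ = 0.59161 rad = 33.897°
Rodrigues: sinθ=0.55770, 1−cosθ=0.16995; R = I + sinθ·[k]× + (1−cosθ)·[k]×²:
    [+0.93062 +0.04207 +0.36357]
    [+0.12389 +0.89851 -0.42110]
    [-0.34439 +0.43693 +0.83096]
t = (0.1538, -0.0322, 0.7649) m
M0: Pc = R·M0+t = (+0.08894, +0.02435, +0.82194); u = 626.4·(+0.08894)/0.82194 + 317.6 = 385.3784, v = 443.6·(+0.02435)/0.82194 + 255.1 = 268.2402
M1: Pc = R·M1+t = (+0.22481, +0.04244, +0.77166); u = 626.4·(+0.22481)/0.77166 + 317.6 = 500.0889, v = 443.6·(+0.04244)/0.77166 + 255.1 = 279.4949
M2: Pc = R·M2+t = (+0.21866, -0.08875, +0.70786); u = 626.4·(+0.21866)/0.70786 + 317.6 = 511.0992, v = 443.6·(-0.08875)/0.70786 + 255.1 = 199.4845
M3: Pc = R·M3+t = (+0.08279, -0.10684, +0.75814); u = 626.4·(+0.08279)/0.75814 + 317.6 = 386.0066, v = 443.6·(-0.10684)/0.75814 + 255.1 = 192.5891

c0=(385.38, 268.24) c1=(500.09, 279.49) c2=(511.10, 199.48) c3=(386.01, 192.59)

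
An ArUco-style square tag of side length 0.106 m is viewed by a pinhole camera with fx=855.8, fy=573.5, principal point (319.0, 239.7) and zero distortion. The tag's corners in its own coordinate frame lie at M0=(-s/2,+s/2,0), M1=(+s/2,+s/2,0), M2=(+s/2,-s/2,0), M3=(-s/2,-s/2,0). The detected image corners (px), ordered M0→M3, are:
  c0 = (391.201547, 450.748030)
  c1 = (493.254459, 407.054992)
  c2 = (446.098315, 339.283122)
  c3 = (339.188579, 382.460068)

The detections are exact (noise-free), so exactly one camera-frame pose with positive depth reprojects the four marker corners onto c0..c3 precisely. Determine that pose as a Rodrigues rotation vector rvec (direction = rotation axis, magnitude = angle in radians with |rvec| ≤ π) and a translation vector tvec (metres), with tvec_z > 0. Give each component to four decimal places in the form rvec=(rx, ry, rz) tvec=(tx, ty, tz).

rvec=(0.1782, -0.2504, -0.4702) tvec=(0.0848, 0.1975, 0.7289)

Intrinsics K: fx=855.8, fy=573.5, cx=319.0, cy=239.7
Marker side s = 0.106 m; corners in marker frame (Z=0):
  M0 = (-0.0530, +0.0530, 0)
  M1 = (+0.0530, +0.0530, 0)
  M2 = (+0.0530, -0.0530, 0)
  M3 = (-0.0530, -0.0530, 0)
Detected image corners:
  c0 = (391.201547, 450.748030) px
  c1 = (493.254459, 407.054992) px
  c2 = (446.098315, 339.283122) px
  c3 = (339.188579, 382.460068) px
Planar DLT: solve 8×8 A·h = b for H (H[2,2]=1):
  H  [+1097.92367 +597.06221 +418.59074]
  H  [-303.26030 +764.36647 +395.13575]
  H  [+0.26981 +0.31049 +1.00000]
B = K⁻¹H; ‖b₁‖=1.371985, ‖b₂‖=1.371985; λ = 2/(‖b₁‖+‖b₂‖) = 0.728871, sign → tz>0 ⇒ λ=+0.728871
r₁ = λ·B[:,0] = (+0.86178,-0.46761,+0.19666); r₂ = λ·B[:,1] = (+0.42415,+0.87686,+0.22631)
r₃ = r₁×r₂ = (-0.27826,-0.11162,+0.95400); SVD([r₁ r₂ r₃]) → R = UVᵀ:
  R  [+0.86178 +0.42415 -0.27826]
  R  [-0.46761 +0.87686 -0.11162]
  R  [+0.19666 +0.22631 +0.95400]
t = (+0.08482, +0.19755, +0.72887) m
tr R = 2.692635; θ = arccos((tr R − 1)/2) = 0.561763 rad = 32.187°
axis k = ((R−Rᵀ)₃₂, (R−Rᵀ)₁₃, (R−Rᵀ)₂₁) / (2 sinθ) = (+0.317196, -0.445785, -0.837056)
rvec = θ·k = (+0.178189, -0.250425, -0.470227)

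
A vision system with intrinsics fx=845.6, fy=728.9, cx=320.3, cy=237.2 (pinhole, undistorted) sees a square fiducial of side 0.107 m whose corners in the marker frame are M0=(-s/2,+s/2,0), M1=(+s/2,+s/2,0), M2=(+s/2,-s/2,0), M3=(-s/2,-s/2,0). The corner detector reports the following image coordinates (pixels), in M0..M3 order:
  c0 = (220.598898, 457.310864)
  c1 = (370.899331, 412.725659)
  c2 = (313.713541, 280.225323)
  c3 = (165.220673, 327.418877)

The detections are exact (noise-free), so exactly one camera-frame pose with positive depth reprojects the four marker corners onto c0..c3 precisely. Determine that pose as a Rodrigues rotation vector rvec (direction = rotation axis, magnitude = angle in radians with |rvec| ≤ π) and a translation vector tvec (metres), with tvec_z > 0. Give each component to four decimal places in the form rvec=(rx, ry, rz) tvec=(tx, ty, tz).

rvec=(-0.0011, 0.1142, -0.3576) tvec=(-0.0354, 0.1015, 0.5593)

Intrinsics K: fx=845.6, fy=728.9, cx=320.3, cy=237.2
Marker side s = 0.107 m; corners in marker frame (Z=0):
  M0 = (-0.0535, +0.0535, 0)
  M1 = (+0.0535, +0.0535, 0)
  M2 = (+0.0535, -0.0535, 0)
  M3 = (-0.0535, -0.0535, 0)
Detected image corners:
  c0 = (220.598898, 457.310864) px
  c1 = (370.899331, 412.725659) px
  c2 = (313.713541, 280.225323) px
  c3 = (165.220673, 327.418877) px
Planar DLT: solve 8×8 A·h = b for H (H[2,2]=1):
  H  [+1342.92718 +515.72448 +266.75505]
  H  [-502.45630 +1211.94176 +369.53103]
  H  [-0.19912 -0.03806 +1.00000]
B = K⁻¹H; ‖b₁‖=1.788050, ‖b₂‖=1.788050; λ = 2/(‖b₁‖+‖b₂‖) = 0.559269, sign → tz>0 ⇒ λ=+0.559269
r₁ = λ·B[:,0] = (+0.93038,-0.34928,-0.11136); r₂ = λ·B[:,1] = (+0.34916,+0.93682,-0.02129)
r₃ = r₁×r₂ = (+0.11176,-0.01908,+0.99355); SVD([r₁ r₂ r₃]) → R = UVᵀ:
  R  [+0.93038 +0.34916 +0.11176]
  R  [-0.34928 +0.93682 -0.01908]
  R  [-0.11136 -0.02129 +0.99355]
t = (-0.03541, +0.10153, +0.55927) m
tr R = 2.860751; θ = arccos((tr R − 1)/2) = 0.375361 rad = 21.507°
axis k = ((R−Rᵀ)₃₂, (R−Rᵀ)₁₃, (R−Rᵀ)₂₁) / (2 sinθ) = (-0.003012, +0.304306, -0.952570)
rvec = θ·k = (-0.001131, +0.114225, -0.357558)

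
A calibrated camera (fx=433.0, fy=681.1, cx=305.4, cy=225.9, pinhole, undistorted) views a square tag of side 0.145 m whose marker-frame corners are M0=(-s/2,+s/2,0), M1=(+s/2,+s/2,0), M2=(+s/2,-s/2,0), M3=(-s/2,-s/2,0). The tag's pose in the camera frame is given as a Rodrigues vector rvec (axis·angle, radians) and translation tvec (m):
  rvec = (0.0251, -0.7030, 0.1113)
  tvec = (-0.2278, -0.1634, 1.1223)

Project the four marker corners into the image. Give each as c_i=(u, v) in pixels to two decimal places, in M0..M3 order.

Intrinsics K: fx=433.0, fy=681.1, cx=305.4, cy=225.9
Marker side s = 0.145 m; corners in marker frame (Z=0):
  M0 = (-0.0725, +0.0725, 0)
  M1 = (+0.0725, +0.0725, 0)
  M2 = (+0.0725, -0.0725, 0)
  M3 = (-0.0725, -0.0725, 0)
rvec = (0.0251, -0.7030, 0.1113), |rvec| = θ = 0.71220 rad = 40.806°
Rodrigues: sinθ=0.65350, 1−cosθ=0.24307; R = I + sinθ·[k]× + (1−cosθ)·[k]×²:
    [+0.75723 -0.11058 -0.64372]
    [+0.09367 +0.99376 -0.06053]
    [+0.64640 -0.01446 +0.76286]
t = (-0.2278, -0.1634, 1.1223) m
M0: Pc = R·M0+t = (-0.29072, -0.09814, +1.07439); u = 433.0·(-0.29072)/1.07439 + 305.4 = 188.2354, v = 681.1·(-0.09814)/1.07439 + 225.9 = 163.6827
M1: Pc = R·M1+t = (-0.18092, -0.08456, +1.16812); u = 433.0·(-0.18092)/1.16812 + 305.4 = 238.3368, v = 681.1·(-0.08456)/1.16812 + 225.9 = 176.5944
M2: Pc = R·M2+t = (-0.16488, -0.22866, +1.17021); u = 433.0·(-0.16488)/1.17021 + 305.4 = 244.3900, v = 681.1·(-0.22866)/1.17021 + 225.9 = 92.8148
M3: Pc = R·M3+t = (-0.27468, -0.24224, +1.07648); u = 433.0·(-0.27468)/1.07648 + 305.4 = 194.9133, v = 681.1·(-0.24224)/1.07648 + 225.9 = 72.6337

c0=(188.24, 163.68) c1=(238.34, 176.59) c2=(244.39, 92.81) c3=(194.91, 72.63)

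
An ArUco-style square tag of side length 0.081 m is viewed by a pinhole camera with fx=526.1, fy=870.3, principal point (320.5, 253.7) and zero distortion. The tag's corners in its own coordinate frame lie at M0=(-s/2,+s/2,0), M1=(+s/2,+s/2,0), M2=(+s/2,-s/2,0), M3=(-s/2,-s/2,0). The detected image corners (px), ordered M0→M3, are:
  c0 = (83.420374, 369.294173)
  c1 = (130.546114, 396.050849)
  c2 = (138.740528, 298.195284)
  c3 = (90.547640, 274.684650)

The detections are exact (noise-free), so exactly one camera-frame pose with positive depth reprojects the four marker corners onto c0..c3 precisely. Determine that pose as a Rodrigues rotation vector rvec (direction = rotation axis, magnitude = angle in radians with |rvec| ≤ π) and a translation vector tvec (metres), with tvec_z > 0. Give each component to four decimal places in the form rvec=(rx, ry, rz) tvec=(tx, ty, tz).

rvec=(0.1087, 0.3513, 0.2076) tvec=(-0.2810, 0.0655, 0.7033)

Intrinsics K: fx=526.1, fy=870.3, cx=320.5, cy=253.7
Marker side s = 0.081 m; corners in marker frame (Z=0):
  M0 = (-0.0405, +0.0405, 0)
  M1 = (+0.0405, +0.0405, 0)
  M2 = (+0.0405, -0.0405, 0)
  M3 = (-0.0405, -0.0405, 0)
Detected image corners:
  c0 = (83.420374, 369.294173) px
  c1 = (130.546114, 396.050849) px
  c2 = (138.740528, 298.195284) px
  c3 = (90.547640, 274.684650) px
Planar DLT: solve 8×8 A·h = b for H (H[2,2]=1):
  H  [+536.36736 -72.17351 +110.32989]
  H  [+153.56647 +1254.93978 +334.70936]
  H  [-0.46895 +0.20106 +1.00000]
B = K⁻¹H; ‖b₁‖=1.421800, ‖b₂‖=1.421800; λ = 2/(‖b₁‖+‖b₂‖) = 0.703334, sign → tz>0 ⇒ λ=+0.703334
r₁ = λ·B[:,0] = (+0.91799,+0.22025,-0.32983); r₂ = λ·B[:,1] = (-0.18263,+0.97296,+0.14141)
r₃ = r₁×r₂ = (+0.35205,-0.06957,+0.93339); SVD([r₁ r₂ r₃]) → R = UVᵀ:
  R  [+0.91799 -0.18263 +0.35205]
  R  [+0.22025 +0.97296 -0.06957]
  R  [-0.32983 +0.14141 +0.93339]
t = (-0.28097, +0.06547, +0.70333) m
tr R = 2.824339; θ = arccos((tr R − 1)/2) = 0.422249 rad = 24.193°
axis k = ((R−Rᵀ)₃₂, (R−Rᵀ)₁₃, (R−Rᵀ)₂₁) / (2 sinθ) = (+0.257414, +0.831937, +0.491548)
rvec = θ·k = (+0.108693, +0.351285, +0.207556)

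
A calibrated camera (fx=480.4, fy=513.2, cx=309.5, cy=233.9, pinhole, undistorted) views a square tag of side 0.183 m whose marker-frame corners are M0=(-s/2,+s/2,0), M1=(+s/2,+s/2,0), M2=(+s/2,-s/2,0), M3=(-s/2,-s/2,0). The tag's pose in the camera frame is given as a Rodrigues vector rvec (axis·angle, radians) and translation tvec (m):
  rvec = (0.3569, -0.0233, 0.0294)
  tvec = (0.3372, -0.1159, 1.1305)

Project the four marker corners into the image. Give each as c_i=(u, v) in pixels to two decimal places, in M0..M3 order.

c0=(410.05, 219.54) c1=(485.01, 221.59) c2=(497.82, 140.99) c3=(418.54, 138.45)

Intrinsics K: fx=480.4, fy=513.2, cx=309.5, cy=233.9
Marker side s = 0.183 m; corners in marker frame (Z=0):
  M0 = (-0.0915, +0.0915, 0)
  M1 = (+0.0915, +0.0915, 0)
  M2 = (+0.0915, -0.0915, 0)
  M3 = (-0.0915, -0.0915, 0)
rvec = (0.3569, -0.0233, 0.0294), |rvec| = θ = 0.35887 rad = 20.562°
Rodrigues: sinθ=0.35121, 1−cosθ=0.06370; R = I + sinθ·[k]× + (1−cosθ)·[k]×²:
    [+0.99930 -0.03289 -0.01761]
    [+0.02466 +0.93656 -0.34963]
    [+0.02799 +0.34895 +0.93672]
t = (0.3372, -0.1159, 1.1305) m
M0: Pc = R·M0+t = (+0.24275, -0.03246, +1.15987); u = 480.4·(+0.24275)/1.15987 + 309.5 = 410.0454, v = 513.2·(-0.03246)/1.15987 + 233.9 = 219.5373
M1: Pc = R·M1+t = (+0.42563, -0.02795, +1.16499); u = 480.4·(+0.42563)/1.16499 + 309.5 = 485.0133, v = 513.2·(-0.02795)/1.16499 + 233.9 = 221.5884
M2: Pc = R·M2+t = (+0.43165, -0.19934, +1.10113); u = 480.4·(+0.43165)/1.10113 + 309.5 = 497.8174, v = 513.2·(-0.19934)/1.10113 + 233.9 = 140.9948
M3: Pc = R·M3+t = (+0.24877, -0.20385, +1.09601); u = 480.4·(+0.24877)/1.09601 + 309.5 = 418.5414, v = 513.2·(-0.20385)/1.09601 + 233.9 = 138.4475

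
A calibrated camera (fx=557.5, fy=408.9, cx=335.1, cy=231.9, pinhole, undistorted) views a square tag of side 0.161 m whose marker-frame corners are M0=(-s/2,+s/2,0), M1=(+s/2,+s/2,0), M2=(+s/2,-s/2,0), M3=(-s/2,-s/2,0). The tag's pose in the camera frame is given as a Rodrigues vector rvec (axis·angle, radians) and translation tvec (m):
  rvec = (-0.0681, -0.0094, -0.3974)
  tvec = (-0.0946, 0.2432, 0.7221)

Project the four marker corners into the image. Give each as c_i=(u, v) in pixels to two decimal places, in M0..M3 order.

Intrinsics K: fx=557.5, fy=408.9, cx=335.1, cy=231.9
Marker side s = 0.161 m; corners in marker frame (Z=0):
  M0 = (-0.0805, +0.0805, 0)
  M1 = (+0.0805, +0.0805, 0)
  M2 = (+0.0805, -0.0805, 0)
  M3 = (-0.0805, -0.0805, 0)
rvec = (-0.0681, -0.0094, -0.3974), |rvec| = θ = 0.40330 rad = 23.108°
Rodrigues: sinθ=0.39246, 1−cosθ=0.08023; R = I + sinθ·[k]× + (1−cosθ)·[k]×²:
    [+0.92206 +0.38703 +0.00420]
    [-0.38640 +0.91981 +0.06811]
    [+0.02250 -0.06443 +0.99767]
t = (-0.0946, 0.2432, 0.7221) m
M0: Pc = R·M0+t = (-0.13767, +0.34835, +0.71510); u = 557.5·(-0.13767)/0.71510 + 335.1 = 227.7716, v = 408.9·(+0.34835)/0.71510 + 231.9 = 431.0886
M1: Pc = R·M1+t = (+0.01078, +0.28614, +0.71872); u = 557.5·(+0.01078)/0.71872 + 335.1 = 343.4630, v = 408.9·(+0.28614)/0.71872 + 231.9 = 394.6920
M2: Pc = R·M2+t = (-0.05153, +0.13805, +0.72910); u = 557.5·(-0.05153)/0.72910 + 335.1 = 295.6977, v = 408.9·(+0.13805)/0.72910 + 231.9 = 309.3226
M3: Pc = R·M3+t = (-0.19998, +0.20026, +0.72548); u = 557.5·(-0.19998)/0.72548 + 335.1 = 181.4218, v = 408.9·(+0.20026)/0.72548 + 231.9 = 344.7727

c0=(227.77, 431.09) c1=(343.46, 394.69) c2=(295.70, 309.32) c3=(181.42, 344.77)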